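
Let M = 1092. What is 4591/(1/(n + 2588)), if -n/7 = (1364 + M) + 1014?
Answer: -99633882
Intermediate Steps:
n = -24290 (n = -7*((1364 + 1092) + 1014) = -7*(2456 + 1014) = -7*3470 = -24290)
4591/(1/(n + 2588)) = 4591/(1/(-24290 + 2588)) = 4591/(1/(-21702)) = 4591/(-1/21702) = 4591*(-21702) = -99633882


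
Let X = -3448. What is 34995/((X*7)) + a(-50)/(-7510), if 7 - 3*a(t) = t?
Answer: -131635517/90630680 ≈ -1.4524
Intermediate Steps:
a(t) = 7/3 - t/3
34995/((X*7)) + a(-50)/(-7510) = 34995/((-3448*7)) + (7/3 - 1/3*(-50))/(-7510) = 34995/(-24136) + (7/3 + 50/3)*(-1/7510) = 34995*(-1/24136) + 19*(-1/7510) = -34995/24136 - 19/7510 = -131635517/90630680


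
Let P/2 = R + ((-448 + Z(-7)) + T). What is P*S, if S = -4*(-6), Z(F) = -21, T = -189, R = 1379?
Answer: 34608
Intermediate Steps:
S = 24
P = 1442 (P = 2*(1379 + ((-448 - 21) - 189)) = 2*(1379 + (-469 - 189)) = 2*(1379 - 658) = 2*721 = 1442)
P*S = 1442*24 = 34608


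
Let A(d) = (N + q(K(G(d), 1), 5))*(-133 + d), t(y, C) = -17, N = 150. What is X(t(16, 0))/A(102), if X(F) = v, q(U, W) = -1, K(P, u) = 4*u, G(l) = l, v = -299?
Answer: 299/4619 ≈ 0.064733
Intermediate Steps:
X(F) = -299
A(d) = -19817 + 149*d (A(d) = (150 - 1)*(-133 + d) = 149*(-133 + d) = -19817 + 149*d)
X(t(16, 0))/A(102) = -299/(-19817 + 149*102) = -299/(-19817 + 15198) = -299/(-4619) = -299*(-1/4619) = 299/4619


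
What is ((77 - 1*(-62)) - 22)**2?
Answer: 13689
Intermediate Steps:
((77 - 1*(-62)) - 22)**2 = ((77 + 62) - 22)**2 = (139 - 22)**2 = 117**2 = 13689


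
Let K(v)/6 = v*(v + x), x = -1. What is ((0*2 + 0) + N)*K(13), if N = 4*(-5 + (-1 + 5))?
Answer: -3744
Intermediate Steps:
K(v) = 6*v*(-1 + v) (K(v) = 6*(v*(v - 1)) = 6*(v*(-1 + v)) = 6*v*(-1 + v))
N = -4 (N = 4*(-5 + 4) = 4*(-1) = -4)
((0*2 + 0) + N)*K(13) = ((0*2 + 0) - 4)*(6*13*(-1 + 13)) = ((0 + 0) - 4)*(6*13*12) = (0 - 4)*936 = -4*936 = -3744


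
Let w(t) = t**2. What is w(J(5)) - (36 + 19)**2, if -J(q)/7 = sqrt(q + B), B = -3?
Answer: -2927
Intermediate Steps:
J(q) = -7*sqrt(-3 + q) (J(q) = -7*sqrt(q - 3) = -7*sqrt(-3 + q))
w(J(5)) - (36 + 19)**2 = (-7*sqrt(-3 + 5))**2 - (36 + 19)**2 = (-7*sqrt(2))**2 - 1*55**2 = 98 - 1*3025 = 98 - 3025 = -2927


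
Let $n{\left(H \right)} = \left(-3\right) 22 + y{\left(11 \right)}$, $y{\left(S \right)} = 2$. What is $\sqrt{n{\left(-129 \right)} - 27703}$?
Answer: $i \sqrt{27767} \approx 166.63 i$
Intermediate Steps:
$n{\left(H \right)} = -64$ ($n{\left(H \right)} = \left(-3\right) 22 + 2 = -66 + 2 = -64$)
$\sqrt{n{\left(-129 \right)} - 27703} = \sqrt{-64 - 27703} = \sqrt{-27767} = i \sqrt{27767}$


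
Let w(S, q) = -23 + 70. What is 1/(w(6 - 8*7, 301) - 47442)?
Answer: -1/47395 ≈ -2.1099e-5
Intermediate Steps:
w(S, q) = 47
1/(w(6 - 8*7, 301) - 47442) = 1/(47 - 47442) = 1/(-47395) = -1/47395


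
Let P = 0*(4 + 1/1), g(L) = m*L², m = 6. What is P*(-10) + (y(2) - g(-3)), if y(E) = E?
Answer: -52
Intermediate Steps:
g(L) = 6*L²
P = 0 (P = 0*(4 + 1) = 0*5 = 0)
P*(-10) + (y(2) - g(-3)) = 0*(-10) + (2 - 6*(-3)²) = 0 + (2 - 6*9) = 0 + (2 - 1*54) = 0 + (2 - 54) = 0 - 52 = -52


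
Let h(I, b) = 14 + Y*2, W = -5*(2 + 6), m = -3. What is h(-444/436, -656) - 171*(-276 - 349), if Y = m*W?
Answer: 107129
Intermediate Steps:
W = -40 (W = -5*8 = -40)
Y = 120 (Y = -3*(-40) = 120)
h(I, b) = 254 (h(I, b) = 14 + 120*2 = 14 + 240 = 254)
h(-444/436, -656) - 171*(-276 - 349) = 254 - 171*(-276 - 349) = 254 - 171*(-625) = 254 + 106875 = 107129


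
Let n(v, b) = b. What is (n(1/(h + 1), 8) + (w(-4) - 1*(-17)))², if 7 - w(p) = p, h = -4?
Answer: 1296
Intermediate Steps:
w(p) = 7 - p
(n(1/(h + 1), 8) + (w(-4) - 1*(-17)))² = (8 + ((7 - 1*(-4)) - 1*(-17)))² = (8 + ((7 + 4) + 17))² = (8 + (11 + 17))² = (8 + 28)² = 36² = 1296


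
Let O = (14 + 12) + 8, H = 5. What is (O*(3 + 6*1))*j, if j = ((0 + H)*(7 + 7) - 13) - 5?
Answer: 15912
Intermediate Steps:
O = 34 (O = 26 + 8 = 34)
j = 52 (j = ((0 + 5)*(7 + 7) - 13) - 5 = (5*14 - 13) - 5 = (70 - 13) - 5 = 57 - 5 = 52)
(O*(3 + 6*1))*j = (34*(3 + 6*1))*52 = (34*(3 + 6))*52 = (34*9)*52 = 306*52 = 15912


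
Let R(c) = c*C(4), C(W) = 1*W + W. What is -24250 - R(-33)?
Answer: -23986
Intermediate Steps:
C(W) = 2*W (C(W) = W + W = 2*W)
R(c) = 8*c (R(c) = c*(2*4) = c*8 = 8*c)
-24250 - R(-33) = -24250 - 8*(-33) = -24250 - 1*(-264) = -24250 + 264 = -23986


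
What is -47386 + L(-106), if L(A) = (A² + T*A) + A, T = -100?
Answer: -25656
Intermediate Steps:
L(A) = A² - 99*A (L(A) = (A² - 100*A) + A = A² - 99*A)
-47386 + L(-106) = -47386 - 106*(-99 - 106) = -47386 - 106*(-205) = -47386 + 21730 = -25656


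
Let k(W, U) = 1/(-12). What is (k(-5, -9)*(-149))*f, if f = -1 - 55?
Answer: -2086/3 ≈ -695.33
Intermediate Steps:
k(W, U) = -1/12
f = -56
(k(-5, -9)*(-149))*f = -1/12*(-149)*(-56) = (149/12)*(-56) = -2086/3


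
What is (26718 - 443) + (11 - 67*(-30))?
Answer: 28296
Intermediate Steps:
(26718 - 443) + (11 - 67*(-30)) = 26275 + (11 + 2010) = 26275 + 2021 = 28296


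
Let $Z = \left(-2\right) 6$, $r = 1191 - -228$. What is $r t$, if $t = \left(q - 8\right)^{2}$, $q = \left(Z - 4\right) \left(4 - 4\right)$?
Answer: $90816$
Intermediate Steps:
$r = 1419$ ($r = 1191 + 228 = 1419$)
$Z = -12$
$q = 0$ ($q = \left(-12 - 4\right) \left(4 - 4\right) = \left(-16\right) 0 = 0$)
$t = 64$ ($t = \left(0 - 8\right)^{2} = \left(-8\right)^{2} = 64$)
$r t = 1419 \cdot 64 = 90816$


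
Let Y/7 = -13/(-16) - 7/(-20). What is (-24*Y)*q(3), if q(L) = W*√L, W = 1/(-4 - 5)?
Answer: 217*√3/10 ≈ 37.586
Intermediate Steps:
W = -⅑ (W = 1/(-9) = -⅑ ≈ -0.11111)
Y = 651/80 (Y = 7*(-13/(-16) - 7/(-20)) = 7*(-13*(-1/16) - 7*(-1/20)) = 7*(13/16 + 7/20) = 7*(93/80) = 651/80 ≈ 8.1375)
q(L) = -√L/9
(-24*Y)*q(3) = (-24*651/80)*(-√3/9) = -(-217)*√3/10 = 217*√3/10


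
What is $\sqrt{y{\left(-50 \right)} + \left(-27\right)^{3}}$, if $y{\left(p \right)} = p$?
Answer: $i \sqrt{19733} \approx 140.47 i$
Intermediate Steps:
$\sqrt{y{\left(-50 \right)} + \left(-27\right)^{3}} = \sqrt{-50 + \left(-27\right)^{3}} = \sqrt{-50 - 19683} = \sqrt{-19733} = i \sqrt{19733}$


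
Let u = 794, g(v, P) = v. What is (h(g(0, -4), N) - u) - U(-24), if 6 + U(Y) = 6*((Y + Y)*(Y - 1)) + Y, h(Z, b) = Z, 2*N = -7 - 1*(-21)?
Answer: -7964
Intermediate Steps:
N = 7 (N = (-7 - 1*(-21))/2 = (-7 + 21)/2 = (½)*14 = 7)
U(Y) = -6 + Y + 12*Y*(-1 + Y) (U(Y) = -6 + (6*((Y + Y)*(Y - 1)) + Y) = -6 + (6*((2*Y)*(-1 + Y)) + Y) = -6 + (6*(2*Y*(-1 + Y)) + Y) = -6 + (12*Y*(-1 + Y) + Y) = -6 + (Y + 12*Y*(-1 + Y)) = -6 + Y + 12*Y*(-1 + Y))
(h(g(0, -4), N) - u) - U(-24) = (0 - 1*794) - (-6 - 11*(-24) + 12*(-24)²) = (0 - 794) - (-6 + 264 + 12*576) = -794 - (-6 + 264 + 6912) = -794 - 1*7170 = -794 - 7170 = -7964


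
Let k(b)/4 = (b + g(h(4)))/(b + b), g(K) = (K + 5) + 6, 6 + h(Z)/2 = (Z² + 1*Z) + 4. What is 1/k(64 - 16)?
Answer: 24/95 ≈ 0.25263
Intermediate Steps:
h(Z) = -4 + 2*Z + 2*Z² (h(Z) = -12 + 2*((Z² + 1*Z) + 4) = -12 + 2*((Z² + Z) + 4) = -12 + 2*((Z + Z²) + 4) = -12 + 2*(4 + Z + Z²) = -12 + (8 + 2*Z + 2*Z²) = -4 + 2*Z + 2*Z²)
g(K) = 11 + K (g(K) = (5 + K) + 6 = 11 + K)
k(b) = 2*(47 + b)/b (k(b) = 4*((b + (11 + (-4 + 2*4 + 2*4²)))/(b + b)) = 4*((b + (11 + (-4 + 8 + 2*16)))/((2*b))) = 4*((b + (11 + (-4 + 8 + 32)))*(1/(2*b))) = 4*((b + (11 + 36))*(1/(2*b))) = 4*((b + 47)*(1/(2*b))) = 4*((47 + b)*(1/(2*b))) = 4*((47 + b)/(2*b)) = 2*(47 + b)/b)
1/k(64 - 16) = 1/(2 + 94/(64 - 16)) = 1/(2 + 94/48) = 1/(2 + 94*(1/48)) = 1/(2 + 47/24) = 1/(95/24) = 24/95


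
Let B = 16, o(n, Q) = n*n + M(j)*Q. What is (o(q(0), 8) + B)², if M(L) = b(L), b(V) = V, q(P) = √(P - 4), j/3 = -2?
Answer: 1296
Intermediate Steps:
j = -6 (j = 3*(-2) = -6)
q(P) = √(-4 + P)
M(L) = L
o(n, Q) = n² - 6*Q (o(n, Q) = n*n - 6*Q = n² - 6*Q)
(o(q(0), 8) + B)² = (((√(-4 + 0))² - 6*8) + 16)² = (((√(-4))² - 48) + 16)² = (((2*I)² - 48) + 16)² = ((-4 - 48) + 16)² = (-52 + 16)² = (-36)² = 1296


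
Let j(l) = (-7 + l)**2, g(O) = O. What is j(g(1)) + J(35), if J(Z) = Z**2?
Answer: 1261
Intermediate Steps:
j(g(1)) + J(35) = (-7 + 1)**2 + 35**2 = (-6)**2 + 1225 = 36 + 1225 = 1261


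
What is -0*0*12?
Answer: 0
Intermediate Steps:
-0*0*12 = -40*0*12 = 0*12 = 0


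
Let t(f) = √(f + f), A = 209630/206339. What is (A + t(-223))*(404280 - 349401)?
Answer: 11504284770/206339 + 54879*I*√446 ≈ 55754.0 + 1.159e+6*I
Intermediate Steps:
A = 209630/206339 (A = 209630*(1/206339) = 209630/206339 ≈ 1.0159)
t(f) = √2*√f (t(f) = √(2*f) = √2*√f)
(A + t(-223))*(404280 - 349401) = (209630/206339 + √2*√(-223))*(404280 - 349401) = (209630/206339 + √2*(I*√223))*54879 = (209630/206339 + I*√446)*54879 = 11504284770/206339 + 54879*I*√446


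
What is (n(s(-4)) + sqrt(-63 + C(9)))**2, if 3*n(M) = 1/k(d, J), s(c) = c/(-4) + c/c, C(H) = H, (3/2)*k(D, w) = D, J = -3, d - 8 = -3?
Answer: -5399/100 + 3*I*sqrt(6)/5 ≈ -53.99 + 1.4697*I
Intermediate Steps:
d = 5 (d = 8 - 3 = 5)
k(D, w) = 2*D/3
s(c) = 1 - c/4 (s(c) = c*(-1/4) + 1 = -c/4 + 1 = 1 - c/4)
n(M) = 1/10 (n(M) = 1/(3*(((2/3)*5))) = 1/(3*(10/3)) = (1/3)*(3/10) = 1/10)
(n(s(-4)) + sqrt(-63 + C(9)))**2 = (1/10 + sqrt(-63 + 9))**2 = (1/10 + sqrt(-54))**2 = (1/10 + 3*I*sqrt(6))**2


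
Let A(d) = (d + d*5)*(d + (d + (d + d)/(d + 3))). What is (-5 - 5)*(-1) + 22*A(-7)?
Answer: 9712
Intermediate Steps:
A(d) = 6*d*(2*d + 2*d/(3 + d)) (A(d) = (d + 5*d)*(d + (d + (2*d)/(3 + d))) = (6*d)*(d + (d + 2*d/(3 + d))) = (6*d)*(2*d + 2*d/(3 + d)) = 6*d*(2*d + 2*d/(3 + d)))
(-5 - 5)*(-1) + 22*A(-7) = (-5 - 5)*(-1) + 22*(12*(-7)²*(4 - 7)/(3 - 7)) = -10*(-1) + 22*(12*49*(-3)/(-4)) = 10 + 22*(12*49*(-¼)*(-3)) = 10 + 22*441 = 10 + 9702 = 9712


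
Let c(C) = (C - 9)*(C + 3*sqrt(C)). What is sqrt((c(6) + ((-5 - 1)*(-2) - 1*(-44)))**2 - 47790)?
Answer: 2*I*sqrt(11465 + 171*sqrt(6)) ≈ 218.03*I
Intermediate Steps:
c(C) = (-9 + C)*(C + 3*sqrt(C))
sqrt((c(6) + ((-5 - 1)*(-2) - 1*(-44)))**2 - 47790) = sqrt(((6**2 - 27*sqrt(6) - 9*6 + 3*6**(3/2)) + ((-5 - 1)*(-2) - 1*(-44)))**2 - 47790) = sqrt(((36 - 27*sqrt(6) - 54 + 3*(6*sqrt(6))) + (-6*(-2) + 44))**2 - 47790) = sqrt(((36 - 27*sqrt(6) - 54 + 18*sqrt(6)) + (12 + 44))**2 - 47790) = sqrt(((-18 - 9*sqrt(6)) + 56)**2 - 47790) = sqrt((38 - 9*sqrt(6))**2 - 47790) = sqrt(-47790 + (38 - 9*sqrt(6))**2)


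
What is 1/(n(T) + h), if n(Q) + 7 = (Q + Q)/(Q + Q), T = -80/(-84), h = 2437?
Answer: 1/2431 ≈ 0.00041135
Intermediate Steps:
T = 20/21 (T = -80*(-1/84) = 20/21 ≈ 0.95238)
n(Q) = -6 (n(Q) = -7 + (Q + Q)/(Q + Q) = -7 + (2*Q)/((2*Q)) = -7 + (2*Q)*(1/(2*Q)) = -7 + 1 = -6)
1/(n(T) + h) = 1/(-6 + 2437) = 1/2431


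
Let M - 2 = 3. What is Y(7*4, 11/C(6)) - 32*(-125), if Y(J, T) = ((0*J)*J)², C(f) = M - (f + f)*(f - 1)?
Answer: 4000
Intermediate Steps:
M = 5 (M = 2 + 3 = 5)
C(f) = 5 - 2*f*(-1 + f) (C(f) = 5 - (f + f)*(f - 1) = 5 - 2*f*(-1 + f))
Y(J, T) = 0 (Y(J, T) = (0*J)² = 0² = 0)
Y(7*4, 11/C(6)) - 32*(-125) = 0 - 32*(-125) = 0 + 4000 = 4000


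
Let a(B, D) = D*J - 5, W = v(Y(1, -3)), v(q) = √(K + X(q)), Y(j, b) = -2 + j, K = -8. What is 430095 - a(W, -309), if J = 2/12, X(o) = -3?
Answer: 860303/2 ≈ 4.3015e+5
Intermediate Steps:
v(q) = I*√11 (v(q) = √(-8 - 3) = √(-11) = I*√11)
J = ⅙ (J = 2*(1/12) = ⅙ ≈ 0.16667)
W = I*√11 ≈ 3.3166*I
a(B, D) = -5 + D/6 (a(B, D) = D*(⅙) - 5 = D/6 - 5 = -5 + D/6)
430095 - a(W, -309) = 430095 - (-5 + (⅙)*(-309)) = 430095 - (-5 - 103/2) = 430095 - 1*(-113/2) = 430095 + 113/2 = 860303/2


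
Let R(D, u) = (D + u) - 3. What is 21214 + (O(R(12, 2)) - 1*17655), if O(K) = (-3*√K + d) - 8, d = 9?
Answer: 3560 - 3*√11 ≈ 3550.1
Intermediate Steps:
R(D, u) = -3 + D + u
O(K) = 1 - 3*√K (O(K) = (-3*√K + 9) - 8 = (9 - 3*√K) - 8 = 1 - 3*√K)
21214 + (O(R(12, 2)) - 1*17655) = 21214 + ((1 - 3*√(-3 + 12 + 2)) - 1*17655) = 21214 + ((1 - 3*√11) - 17655) = 21214 + (-17654 - 3*√11) = 3560 - 3*√11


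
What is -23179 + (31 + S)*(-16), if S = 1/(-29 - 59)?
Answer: -260423/11 ≈ -23675.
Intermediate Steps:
S = -1/88 (S = 1/(-88) = -1/88 ≈ -0.011364)
-23179 + (31 + S)*(-16) = -23179 + (31 - 1/88)*(-16) = -23179 + (2727/88)*(-16) = -23179 - 5454/11 = -260423/11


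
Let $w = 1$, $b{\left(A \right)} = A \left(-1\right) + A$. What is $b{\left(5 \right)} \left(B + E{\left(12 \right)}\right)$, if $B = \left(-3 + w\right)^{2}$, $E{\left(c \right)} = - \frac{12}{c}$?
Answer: $0$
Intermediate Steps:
$b{\left(A \right)} = 0$ ($b{\left(A \right)} = - A + A = 0$)
$B = 4$ ($B = \left(-3 + 1\right)^{2} = \left(-2\right)^{2} = 4$)
$b{\left(5 \right)} \left(B + E{\left(12 \right)}\right) = 0 \left(4 - \frac{12}{12}\right) = 0 \left(4 - 1\right) = 0 \cdot 3 = 0$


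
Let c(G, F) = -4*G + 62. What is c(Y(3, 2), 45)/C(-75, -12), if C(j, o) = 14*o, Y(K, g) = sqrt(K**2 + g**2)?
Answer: -31/84 + sqrt(13)/42 ≈ -0.28320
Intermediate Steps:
c(G, F) = 62 - 4*G
c(Y(3, 2), 45)/C(-75, -12) = (62 - 4*sqrt(3**2 + 2**2))/((14*(-12))) = (62 - 4*sqrt(9 + 4))/(-168) = (62 - 4*sqrt(13))*(-1/168) = -31/84 + sqrt(13)/42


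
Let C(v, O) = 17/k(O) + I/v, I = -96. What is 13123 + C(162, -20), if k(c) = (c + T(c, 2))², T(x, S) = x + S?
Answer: 511616879/38988 ≈ 13122.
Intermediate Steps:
T(x, S) = S + x
k(c) = (2 + 2*c)² (k(c) = (c + (2 + c))² = (2 + 2*c)²)
C(v, O) = -96/v + 17/(4*(1 + O)²) (C(v, O) = 17/((4*(1 + O)²)) - 96/v = 17*(1/(4*(1 + O)²)) - 96/v = 17/(4*(1 + O)²) - 96/v = -96/v + 17/(4*(1 + O)²))
13123 + C(162, -20) = 13123 + (-96/162 + 17/(4*(1 - 20)²)) = 13123 + (-96*1/162 + (17/4)/(-19)²) = 13123 + (-16/27 + (17/4)*(1/361)) = 13123 + (-16/27 + 17/1444) = 13123 - 22645/38988 = 511616879/38988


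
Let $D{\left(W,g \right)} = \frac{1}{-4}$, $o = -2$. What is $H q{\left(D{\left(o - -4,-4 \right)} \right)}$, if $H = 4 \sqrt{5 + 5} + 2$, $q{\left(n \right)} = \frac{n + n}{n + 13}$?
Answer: $- \frac{4}{51} - \frac{8 \sqrt{10}}{51} \approx -0.57448$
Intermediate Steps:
$D{\left(W,g \right)} = - \frac{1}{4}$
$q{\left(n \right)} = \frac{2 n}{13 + n}$
$H = 2 + 4 \sqrt{10}$ ($H = 4 \sqrt{10} + 2 = 2 + 4 \sqrt{10} \approx 14.649$)
$H q{\left(D{\left(o - -4,-4 \right)} \right)} = \left(2 + 4 \sqrt{10}\right) 2 \left(- \frac{1}{4}\right) \frac{1}{13 - \frac{1}{4}} = \left(2 + 4 \sqrt{10}\right) 2 \left(- \frac{1}{4}\right) \frac{1}{\frac{51}{4}} = \left(2 + 4 \sqrt{10}\right) 2 \left(- \frac{1}{4}\right) \frac{4}{51} = \left(2 + 4 \sqrt{10}\right) \left(- \frac{2}{51}\right) = - \frac{4}{51} - \frac{8 \sqrt{10}}{51}$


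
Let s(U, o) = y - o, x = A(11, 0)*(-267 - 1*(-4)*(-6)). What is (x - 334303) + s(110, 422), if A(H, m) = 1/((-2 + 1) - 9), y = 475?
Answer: -3342209/10 ≈ -3.3422e+5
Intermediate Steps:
A(H, m) = -⅒ (A(H, m) = 1/(-1 - 9) = 1/(-10) = -⅒)
x = 291/10 (x = -(-267 - 1*(-4)*(-6))/10 = -(-267 + 4*(-6))/10 = -(-267 - 24)/10 = -⅒*(-291) = 291/10 ≈ 29.100)
s(U, o) = 475 - o
(x - 334303) + s(110, 422) = (291/10 - 334303) + (475 - 1*422) = -3342739/10 + (475 - 422) = -3342739/10 + 53 = -3342209/10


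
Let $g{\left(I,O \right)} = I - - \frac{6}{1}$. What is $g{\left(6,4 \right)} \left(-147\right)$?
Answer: $-1764$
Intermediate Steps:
$g{\left(I,O \right)} = 6 + I$ ($g{\left(I,O \right)} = I - \left(-6\right) 1 = I - -6 = I + 6 = 6 + I$)
$g{\left(6,4 \right)} \left(-147\right) = \left(6 + 6\right) \left(-147\right) = 12 \left(-147\right) = -1764$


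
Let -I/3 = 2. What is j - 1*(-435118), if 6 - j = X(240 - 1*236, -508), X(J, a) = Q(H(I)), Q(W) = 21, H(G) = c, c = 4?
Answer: 435103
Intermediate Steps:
I = -6 (I = -3*2 = -6)
H(G) = 4
X(J, a) = 21
j = -15 (j = 6 - 1*21 = 6 - 21 = -15)
j - 1*(-435118) = -15 - 1*(-435118) = -15 + 435118 = 435103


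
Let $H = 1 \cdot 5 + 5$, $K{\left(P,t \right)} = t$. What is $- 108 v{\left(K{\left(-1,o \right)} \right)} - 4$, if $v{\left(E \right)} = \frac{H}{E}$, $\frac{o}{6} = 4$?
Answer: $-49$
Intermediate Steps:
$o = 24$ ($o = 6 \cdot 4 = 24$)
$H = 10$ ($H = 5 + 5 = 10$)
$v{\left(E \right)} = \frac{10}{E}$ ($v{\left(E \right)} = \frac{1}{E} 10 = \frac{10}{E}$)
$- 108 v{\left(K{\left(-1,o \right)} \right)} - 4 = - 108 \cdot \frac{10}{24} - 4 = - 108 \cdot 10 \cdot \frac{1}{24} - 4 = \left(-108\right) \frac{5}{12} - 4 = -45 - 4 = -49$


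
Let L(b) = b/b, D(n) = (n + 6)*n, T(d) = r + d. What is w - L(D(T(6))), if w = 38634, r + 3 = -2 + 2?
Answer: 38633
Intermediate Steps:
r = -3 (r = -3 + (-2 + 2) = -3 + 0 = -3)
T(d) = -3 + d
D(n) = n*(6 + n) (D(n) = (6 + n)*n = n*(6 + n))
L(b) = 1
w - L(D(T(6))) = 38634 - 1*1 = 38634 - 1 = 38633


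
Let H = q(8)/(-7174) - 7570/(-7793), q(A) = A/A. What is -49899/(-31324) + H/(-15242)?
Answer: 2657434034501098/1668265768508041 ≈ 1.5929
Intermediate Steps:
q(A) = 1
H = 54299387/55906982 (H = 1/(-7174) - 7570/(-7793) = 1*(-1/7174) - 7570*(-1/7793) = -1/7174 + 7570/7793 = 54299387/55906982 ≈ 0.97124)
-49899/(-31324) + H/(-15242) = -49899/(-31324) + (54299387/55906982)/(-15242) = -49899*(-1/31324) + (54299387/55906982)*(-1/15242) = 49899/31324 - 54299387/852134219644 = 2657434034501098/1668265768508041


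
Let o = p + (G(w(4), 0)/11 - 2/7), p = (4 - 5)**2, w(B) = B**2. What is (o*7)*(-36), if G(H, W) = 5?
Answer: -3240/11 ≈ -294.55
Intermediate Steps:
p = 1 (p = (-1)**2 = 1)
o = 90/77 (o = 1 + (5/11 - 2/7) = 1 + 13/77 = 90/77 ≈ 1.1688)
(o*7)*(-36) = ((90/77)*7)*(-36) = (90/11)*(-36) = -3240/11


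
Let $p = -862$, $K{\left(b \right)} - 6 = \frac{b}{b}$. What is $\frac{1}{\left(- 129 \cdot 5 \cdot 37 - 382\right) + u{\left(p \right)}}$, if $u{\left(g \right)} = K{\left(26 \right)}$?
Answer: $- \frac{1}{24240} \approx -4.1254 \cdot 10^{-5}$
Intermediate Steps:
$K{\left(b \right)} = 7$ ($K{\left(b \right)} = 6 + \frac{b}{b} = 6 + 1 = 7$)
$u{\left(g \right)} = 7$
$\frac{1}{\left(- 129 \cdot 5 \cdot 37 - 382\right) + u{\left(p \right)}} = \frac{1}{\left(- 129 \cdot 5 \cdot 37 - 382\right) + 7} = \frac{1}{\left(\left(-129\right) 185 - 382\right) + 7} = \frac{1}{\left(-23865 - 382\right) + 7} = \frac{1}{-24247 + 7} = \frac{1}{-24240} = - \frac{1}{24240}$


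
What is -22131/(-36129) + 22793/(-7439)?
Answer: -219618596/89587877 ≈ -2.4514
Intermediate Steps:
-22131/(-36129) + 22793/(-7439) = -22131*(-1/36129) + 22793*(-1/7439) = 7377/12043 - 22793/7439 = -219618596/89587877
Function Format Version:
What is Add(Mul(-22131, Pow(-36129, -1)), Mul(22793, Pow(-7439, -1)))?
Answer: Rational(-219618596, 89587877) ≈ -2.4514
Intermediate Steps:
Add(Mul(-22131, Pow(-36129, -1)), Mul(22793, Pow(-7439, -1))) = Add(Mul(-22131, Rational(-1, 36129)), Mul(22793, Rational(-1, 7439))) = Add(Rational(7377, 12043), Rational(-22793, 7439)) = Rational(-219618596, 89587877)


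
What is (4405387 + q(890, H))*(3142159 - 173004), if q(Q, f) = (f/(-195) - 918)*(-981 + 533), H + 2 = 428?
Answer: 185955761351661/13 ≈ 1.4304e+13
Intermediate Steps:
H = 426 (H = -2 + 428 = 426)
q(Q, f) = 411264 + 448*f/195 (q(Q, f) = (f*(-1/195) - 918)*(-448) = (-f/195 - 918)*(-448) = (-918 - f/195)*(-448) = 411264 + 448*f/195)
(4405387 + q(890, H))*(3142159 - 173004) = (4405387 + (411264 + (448/195)*426))*(3142159 - 173004) = (4405387 + (411264 + 63616/65))*2969155 = (4405387 + 26795776/65)*2969155 = (313145931/65)*2969155 = 185955761351661/13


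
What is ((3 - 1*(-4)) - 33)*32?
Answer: -832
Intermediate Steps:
((3 - 1*(-4)) - 33)*32 = ((3 + 4) - 33)*32 = (7 - 33)*32 = -26*32 = -832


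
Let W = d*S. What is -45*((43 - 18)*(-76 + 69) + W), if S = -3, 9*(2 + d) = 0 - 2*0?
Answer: 7605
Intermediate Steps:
d = -2 (d = -2 + (0 - 2*0)/9 = -2 + (0 + 0)/9 = -2 + (⅑)*0 = -2 + 0 = -2)
W = 6 (W = -2*(-3) = 6)
-45*((43 - 18)*(-76 + 69) + W) = -45*((43 - 18)*(-76 + 69) + 6) = -45*(25*(-7) + 6) = -45*(-175 + 6) = -45*(-169) = 7605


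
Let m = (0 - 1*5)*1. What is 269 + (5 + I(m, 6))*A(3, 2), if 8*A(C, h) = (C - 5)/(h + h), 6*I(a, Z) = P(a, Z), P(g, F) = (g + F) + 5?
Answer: 2149/8 ≈ 268.63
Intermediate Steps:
P(g, F) = 5 + F + g (P(g, F) = (F + g) + 5 = 5 + F + g)
m = -5 (m = (0 - 5)*1 = -5*1 = -5)
I(a, Z) = ⅚ + Z/6 + a/6 (I(a, Z) = (5 + Z + a)/6 = ⅚ + Z/6 + a/6)
A(C, h) = (-5 + C)/(16*h) (A(C, h) = ((C - 5)/(h + h))/8 = ((-5 + C)/((2*h)))/8 = ((-5 + C)*(1/(2*h)))/8 = ((-5 + C)/(2*h))/8 = (-5 + C)/(16*h))
269 + (5 + I(m, 6))*A(3, 2) = 269 + (5 + (⅚ + (⅙)*6 + (⅙)*(-5)))*((1/16)*(-5 + 3)/2) = 269 + (5 + (⅚ + 1 - ⅚))*((1/16)*(½)*(-2)) = 269 + (5 + 1)*(-1/16) = 269 + 6*(-1/16) = 269 - 3/8 = 2149/8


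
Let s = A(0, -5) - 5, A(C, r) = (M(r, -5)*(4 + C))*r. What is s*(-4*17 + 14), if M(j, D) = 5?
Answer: 5670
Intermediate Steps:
A(C, r) = r*(20 + 5*C) (A(C, r) = (5*(4 + C))*r = (20 + 5*C)*r = r*(20 + 5*C))
s = -105 (s = 5*(-5)*(4 + 0) - 5 = 5*(-5)*4 - 5 = -100 - 5 = -105)
s*(-4*17 + 14) = -105*(-4*17 + 14) = -105*(-68 + 14) = -105*(-54) = 5670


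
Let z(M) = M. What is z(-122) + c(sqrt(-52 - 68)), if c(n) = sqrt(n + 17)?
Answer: -122 + sqrt(17 + 2*I*sqrt(30)) ≈ -117.69 + 1.2696*I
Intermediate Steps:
c(n) = sqrt(17 + n)
z(-122) + c(sqrt(-52 - 68)) = -122 + sqrt(17 + sqrt(-52 - 68)) = -122 + sqrt(17 + sqrt(-120)) = -122 + sqrt(17 + 2*I*sqrt(30))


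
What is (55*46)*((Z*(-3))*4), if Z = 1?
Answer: -30360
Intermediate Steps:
(55*46)*((Z*(-3))*4) = (55*46)*((1*(-3))*4) = 2530*(-3*4) = 2530*(-12) = -30360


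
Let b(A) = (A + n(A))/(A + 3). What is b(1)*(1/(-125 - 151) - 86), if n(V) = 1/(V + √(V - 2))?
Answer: -23737/736 + 23737*I/2208 ≈ -32.251 + 10.75*I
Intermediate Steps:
n(V) = 1/(V + √(-2 + V))
b(A) = (A + 1/(A + √(-2 + A)))/(3 + A) (b(A) = (A + 1/(A + √(-2 + A)))/(A + 3) = (A + 1/(A + √(-2 + A)))/(3 + A))
b(1)*(1/(-125 - 151) - 86) = ((1 + 1*(1 + √(-2 + 1)))/((3 + 1)*(1 + √(-2 + 1))))*(1/(-125 - 151) - 86) = ((1 + 1*(1 + √(-1)))/(4*(1 + √(-1))))*(1/(-276) - 86) = ((1 + 1*(1 + I))/(4*(1 + I)))*(-1/276 - 86) = (((1 - I)/2)*(1 + (1 + I))/4)*(-23737/276) = (((1 - I)/2)*(2 + I)/4)*(-23737/276) = ((1 - I)*(2 + I)/8)*(-23737/276) = -23737*(1 - I)*(2 + I)/2208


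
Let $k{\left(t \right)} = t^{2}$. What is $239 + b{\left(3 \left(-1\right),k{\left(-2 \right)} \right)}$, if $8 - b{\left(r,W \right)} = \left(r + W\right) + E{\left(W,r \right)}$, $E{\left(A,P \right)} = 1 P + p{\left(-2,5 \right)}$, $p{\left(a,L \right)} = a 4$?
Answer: $257$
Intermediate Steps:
$p{\left(a,L \right)} = 4 a$
$E{\left(A,P \right)} = -8 + P$ ($E{\left(A,P \right)} = 1 P + 4 \left(-2\right) = P - 8 = -8 + P$)
$b{\left(r,W \right)} = 16 - W - 2 r$ ($b{\left(r,W \right)} = 8 - \left(\left(r + W\right) + \left(-8 + r\right)\right) = 8 - \left(\left(W + r\right) + \left(-8 + r\right)\right) = 8 - \left(-8 + W + 2 r\right) = 16 - W - 2 r$)
$239 + b{\left(3 \left(-1\right),k{\left(-2 \right)} \right)} = 239 - \left(-12 + 2 \cdot 3 \left(-1\right)\right) = 239 - -18 = 239 + \left(16 - 4 + 6\right) = 239 + 18 = 257$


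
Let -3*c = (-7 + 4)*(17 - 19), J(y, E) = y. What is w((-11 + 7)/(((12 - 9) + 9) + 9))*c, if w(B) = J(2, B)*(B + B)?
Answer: 32/21 ≈ 1.5238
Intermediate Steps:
w(B) = 4*B (w(B) = 2*(B + B) = 2*(2*B) = 4*B)
c = -2 (c = -(-7 + 4)*(17 - 19)/3 = -(-1)*(-2) = -1/3*6 = -2)
w((-11 + 7)/(((12 - 9) + 9) + 9))*c = (4*((-11 + 7)/(((12 - 9) + 9) + 9)))*(-2) = (4*(-4/((3 + 9) + 9)))*(-2) = (4*(-4/(12 + 9)))*(-2) = (4*(-4/21))*(-2) = -16/21*(-2) = 32/21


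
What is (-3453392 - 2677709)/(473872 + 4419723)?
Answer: -6131101/4893595 ≈ -1.2529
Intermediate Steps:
(-3453392 - 2677709)/(473872 + 4419723) = -6131101/4893595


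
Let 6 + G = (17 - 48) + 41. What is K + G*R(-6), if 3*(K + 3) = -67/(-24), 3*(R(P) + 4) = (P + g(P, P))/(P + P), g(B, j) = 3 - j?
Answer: -1325/72 ≈ -18.403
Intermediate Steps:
G = 4 (G = -6 + ((17 - 48) + 41) = -6 + (-31 + 41) = -6 + 10 = 4)
R(P) = -4 + 1/(2*P) (R(P) = -4 + ((P + (3 - P))/(P + P))/3 = -4 + (3/((2*P)))/3 = -4 + (3*(1/(2*P)))/3 = -4 + (3/(2*P))/3 = -4 + 1/(2*P))
K = -149/72 (K = -3 + (-67/(-24))/3 = -3 + (-67*(-1/24))/3 = -3 + (1/3)*(67/24) = -3 + 67/72 = -149/72 ≈ -2.0694)
K + G*R(-6) = -149/72 + 4*(-4 + (1/2)/(-6)) = -149/72 + 4*(-4 + (1/2)*(-1/6)) = -149/72 + 4*(-4 - 1/12) = -149/72 + 4*(-49/12) = -149/72 - 49/3 = -1325/72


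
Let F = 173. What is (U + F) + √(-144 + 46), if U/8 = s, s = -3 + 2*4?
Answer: 213 + 7*I*√2 ≈ 213.0 + 9.8995*I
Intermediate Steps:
s = 5 (s = -3 + 8 = 5)
U = 40 (U = 8*5 = 40)
(U + F) + √(-144 + 46) = (40 + 173) + √(-144 + 46) = 213 + √(-98) = 213 + 7*I*√2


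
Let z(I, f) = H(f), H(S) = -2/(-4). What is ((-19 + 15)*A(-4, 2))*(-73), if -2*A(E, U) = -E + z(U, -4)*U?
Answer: -730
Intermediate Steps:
H(S) = 1/2 (H(S) = -2*(-1/4) = 1/2)
z(I, f) = 1/2
A(E, U) = E/2 - U/4 (A(E, U) = -(-E + U/2)/2 = -(U/2 - E)/2 = E/2 - U/4)
((-19 + 15)*A(-4, 2))*(-73) = ((-19 + 15)*((1/2)*(-4) - 1/4*2))*(-73) = -4*(-2 - 1/2)*(-73) = -4*(-5/2)*(-73) = 10*(-73) = -730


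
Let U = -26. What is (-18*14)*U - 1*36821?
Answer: -30269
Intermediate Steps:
(-18*14)*U - 1*36821 = -18*14*(-26) - 1*36821 = -252*(-26) - 36821 = 6552 - 36821 = -30269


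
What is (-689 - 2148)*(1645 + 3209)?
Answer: -13770798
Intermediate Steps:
(-689 - 2148)*(1645 + 3209) = -2837*4854 = -13770798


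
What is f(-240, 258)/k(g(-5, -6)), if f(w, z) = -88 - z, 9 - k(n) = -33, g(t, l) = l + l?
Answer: -173/21 ≈ -8.2381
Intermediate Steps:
g(t, l) = 2*l
k(n) = 42 (k(n) = 9 - 1*(-33) = 9 + 33 = 42)
f(-240, 258)/k(g(-5, -6)) = (-88 - 1*258)/42 = (-88 - 258)*(1/42) = -346*1/42 = -173/21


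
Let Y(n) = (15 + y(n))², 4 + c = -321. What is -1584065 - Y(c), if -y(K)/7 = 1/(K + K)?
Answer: -669362661549/422500 ≈ -1.5843e+6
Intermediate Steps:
y(K) = -7/(2*K) (y(K) = -7/(K + K) = -7*1/(2*K) = -7/(2*K))
c = -325 (c = -4 - 321 = -325)
Y(n) = (15 - 7/(2*n))²
-1584065 - Y(c) = -1584065 - (-7 + 30*(-325))²/(4*(-325)²) = -1584065 - (-7 - 9750)²/(4*105625) = -1584065 - (-9757)²/(4*105625) = -1584065 - 95199049/(4*105625) = -1584065 - 1*95199049/422500 = -1584065 - 95199049/422500 = -669362661549/422500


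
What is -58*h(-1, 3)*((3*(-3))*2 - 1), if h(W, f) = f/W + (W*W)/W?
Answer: -4408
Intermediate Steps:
h(W, f) = W + f/W (h(W, f) = f/W + W**2/W = f/W + W = W + f/W)
-58*h(-1, 3)*((3*(-3))*2 - 1) = -58*(-1 + 3/(-1))*((3*(-3))*2 - 1) = -58*(-1 + 3*(-1))*(-9*2 - 1) = -58*(-1 - 3)*(-18 - 1) = -(-232)*(-19) = -58*76 = -4408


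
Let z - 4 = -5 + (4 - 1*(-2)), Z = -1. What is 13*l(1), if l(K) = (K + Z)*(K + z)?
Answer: 0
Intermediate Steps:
z = 5 (z = 4 + (-5 + (4 - 1*(-2))) = 4 + (-5 + (4 + 2)) = 4 + (-5 + 6) = 4 + 1 = 5)
l(K) = (-1 + K)*(5 + K) (l(K) = (K - 1)*(K + 5) = (-1 + K)*(5 + K))
13*l(1) = 13*(-5 + 1² + 4*1) = 13*(-5 + 1 + 4) = 13*0 = 0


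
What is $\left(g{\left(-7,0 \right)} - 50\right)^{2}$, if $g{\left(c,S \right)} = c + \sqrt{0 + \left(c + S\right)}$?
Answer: $\left(57 - i \sqrt{7}\right)^{2} \approx 3242.0 - 301.62 i$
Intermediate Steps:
$g{\left(c,S \right)} = c + \sqrt{S + c}$ ($g{\left(c,S \right)} = c + \sqrt{0 + \left(S + c\right)} = c + \sqrt{S + c}$)
$\left(g{\left(-7,0 \right)} - 50\right)^{2} = \left(\left(-7 + \sqrt{0 - 7}\right) - 50\right)^{2} = \left(\left(-7 + \sqrt{-7}\right) - 50\right)^{2} = \left(\left(-7 + i \sqrt{7}\right) - 50\right)^{2} = \left(-57 + i \sqrt{7}\right)^{2}$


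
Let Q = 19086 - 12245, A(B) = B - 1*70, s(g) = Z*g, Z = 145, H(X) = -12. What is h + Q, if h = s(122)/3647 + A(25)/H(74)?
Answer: 99921973/14588 ≈ 6849.6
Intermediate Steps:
s(g) = 145*g
A(B) = -70 + B (A(B) = B - 70 = -70 + B)
Q = 6841
h = 125465/14588 (h = (145*122)/3647 + (-70 + 25)/(-12) = 17690*(1/3647) - 45*(-1/12) = 17690/3647 + 15/4 = 125465/14588 ≈ 8.6006)
h + Q = 125465/14588 + 6841 = 99921973/14588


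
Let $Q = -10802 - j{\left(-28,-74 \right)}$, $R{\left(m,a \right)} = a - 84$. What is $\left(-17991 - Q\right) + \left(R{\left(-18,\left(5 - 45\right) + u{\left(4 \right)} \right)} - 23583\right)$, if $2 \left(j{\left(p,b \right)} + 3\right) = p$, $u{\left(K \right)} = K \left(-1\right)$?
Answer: $-30917$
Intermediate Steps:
$u{\left(K \right)} = - K$
$j{\left(p,b \right)} = -3 + \frac{p}{2}$
$R{\left(m,a \right)} = -84 + a$
$Q = -10785$ ($Q = -10802 - \left(-3 + \frac{1}{2} \left(-28\right)\right) = -10802 - \left(-3 - 14\right) = -10802 - -17 = -10802 + 17 = -10785$)
$\left(-17991 - Q\right) + \left(R{\left(-18,\left(5 - 45\right) + u{\left(4 \right)} \right)} - 23583\right) = \left(-17991 - -10785\right) + \left(\left(-84 + \left(\left(5 - 45\right) - 4\right)\right) - 23583\right) = \left(-17991 + 10785\right) - 23711 = -7206 - 23711 = -30917$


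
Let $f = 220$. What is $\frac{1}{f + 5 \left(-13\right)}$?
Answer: $\frac{1}{155} \approx 0.0064516$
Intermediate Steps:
$\frac{1}{f + 5 \left(-13\right)} = \frac{1}{220 + 5 \left(-13\right)} = \frac{1}{220 - 65} = \frac{1}{155}$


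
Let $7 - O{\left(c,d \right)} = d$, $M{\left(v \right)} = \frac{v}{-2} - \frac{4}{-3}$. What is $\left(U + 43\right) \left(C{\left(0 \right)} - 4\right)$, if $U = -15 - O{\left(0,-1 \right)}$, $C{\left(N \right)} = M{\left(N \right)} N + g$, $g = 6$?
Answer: $40$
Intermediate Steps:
$M{\left(v \right)} = \frac{4}{3} - \frac{v}{2}$ ($M{\left(v \right)} = v \left(- \frac{1}{2}\right) - - \frac{4}{3} = - \frac{v}{2} + \frac{4}{3} = \frac{4}{3} - \frac{v}{2}$)
$O{\left(c,d \right)} = 7 - d$
$C{\left(N \right)} = 6 + N \left(\frac{4}{3} - \frac{N}{2}\right)$ ($C{\left(N \right)} = \left(\frac{4}{3} - \frac{N}{2}\right) N + 6 = N \left(\frac{4}{3} - \frac{N}{2}\right) + 6 = 6 + N \left(\frac{4}{3} - \frac{N}{2}\right)$)
$U = -23$ ($U = -15 - \left(7 - -1\right) = -15 - \left(7 + 1\right) = -15 - 8 = -23$)
$\left(U + 43\right) \left(C{\left(0 \right)} - 4\right) = \left(-23 + 43\right) \left(\left(6 - 0 \left(-8 + 3 \cdot 0\right)\right) - 4\right) = 20 \left(\left(6 - 0 \left(-8 + 0\right)\right) - 4\right) = 20 \left(\left(6 - 0 \left(-8\right)\right) - 4\right) = 20 \left(\left(6 + 0\right) - 4\right) = 20 \left(6 - 4\right) = 20 \cdot 2 = 40$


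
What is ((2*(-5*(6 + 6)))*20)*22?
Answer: -52800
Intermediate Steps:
((2*(-5*(6 + 6)))*20)*22 = ((2*(-5*12))*20)*22 = ((2*(-60))*20)*22 = -120*20*22 = -2400*22 = -52800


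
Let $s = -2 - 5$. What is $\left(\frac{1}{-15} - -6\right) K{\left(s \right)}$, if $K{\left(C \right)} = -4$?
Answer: $- \frac{356}{15} \approx -23.733$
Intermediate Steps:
$s = -7$ ($s = -2 - 5 = -7$)
$\left(\frac{1}{-15} - -6\right) K{\left(s \right)} = \left(\frac{1}{-15} - -6\right) \left(-4\right) = \left(- \frac{1}{15} + 6\right) \left(-4\right) = \frac{89}{15} \left(-4\right) = - \frac{356}{15}$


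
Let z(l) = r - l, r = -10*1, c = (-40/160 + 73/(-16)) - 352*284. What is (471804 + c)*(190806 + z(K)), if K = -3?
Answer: 1135120299901/16 ≈ 7.0945e+10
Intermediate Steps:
c = -1599565/16 (c = (-40*1/160 + 73*(-1/16)) - 99968 = (-¼ - 73/16) - 99968 = -77/16 - 99968 = -1599565/16 ≈ -99973.)
r = -10
z(l) = -10 - l
(471804 + c)*(190806 + z(K)) = (471804 - 1599565/16)*(190806 + (-10 - 1*(-3))) = 5949299*(190806 + (-10 + 3))/16 = 5949299*(190806 - 7)/16 = (5949299/16)*190799 = 1135120299901/16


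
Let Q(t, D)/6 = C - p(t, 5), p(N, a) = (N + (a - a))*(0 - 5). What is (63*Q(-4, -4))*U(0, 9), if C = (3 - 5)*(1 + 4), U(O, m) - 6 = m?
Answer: -170100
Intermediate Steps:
U(O, m) = 6 + m
p(N, a) = -5*N (p(N, a) = (N + 0)*(-5) = N*(-5) = -5*N)
C = -10 (C = -2*5 = -10)
Q(t, D) = -60 + 30*t (Q(t, D) = 6*(-10 - (-5)*t) = 6*(-10 + 5*t) = -60 + 30*t)
(63*Q(-4, -4))*U(0, 9) = (63*(-60 + 30*(-4)))*(6 + 9) = (63*(-60 - 120))*15 = (63*(-180))*15 = -11340*15 = -170100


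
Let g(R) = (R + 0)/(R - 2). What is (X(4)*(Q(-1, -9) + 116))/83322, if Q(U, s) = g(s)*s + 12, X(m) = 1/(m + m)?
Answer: 1327/7332336 ≈ 0.00018098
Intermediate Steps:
g(R) = R/(-2 + R)
X(m) = 1/(2*m)
Q(U, s) = 12 + s²/(-2 + s) (Q(U, s) = (s/(-2 + s))*s + 12 = s²/(-2 + s) + 12 = 12 + s²/(-2 + s))
(X(4)*(Q(-1, -9) + 116))/83322 = (((½)/4)*((-24 + (-9)² + 12*(-9))/(-2 - 9) + 116))/83322 = (((½)*(¼))*((-24 + 81 - 108)/(-11) + 116))*(1/83322) = ((-1/11*(-51) + 116)/8)*(1/83322) = ((51/11 + 116)/8)*(1/83322) = ((⅛)*(1327/11))*(1/83322) = (1327/88)*(1/83322) = 1327/7332336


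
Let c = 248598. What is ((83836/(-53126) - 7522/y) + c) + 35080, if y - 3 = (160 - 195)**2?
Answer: 4626572329301/16309682 ≈ 2.8367e+5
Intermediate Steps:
y = 1228 (y = 3 + (160 - 195)**2 = 3 + (-35)**2 = 3 + 1225 = 1228)
((83836/(-53126) - 7522/y) + c) + 35080 = ((83836/(-53126) - 7522/1228) + 248598) + 35080 = ((83836*(-1/53126) - 7522*1/1228) + 248598) + 35080 = ((-41918/26563 - 3761/614) + 248598) + 35080 = (-125641095/16309682 + 248598) + 35080 = 4054428684741/16309682 + 35080 = 4626572329301/16309682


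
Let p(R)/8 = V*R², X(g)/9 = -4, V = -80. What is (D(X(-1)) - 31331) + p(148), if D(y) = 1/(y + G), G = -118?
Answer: -2163683215/154 ≈ -1.4050e+7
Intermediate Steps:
X(g) = -36 (X(g) = 9*(-4) = -36)
p(R) = -640*R² (p(R) = 8*(-80*R²) = -640*R²)
D(y) = 1/(-118 + y) (D(y) = 1/(y - 118) = 1/(-118 + y))
(D(X(-1)) - 31331) + p(148) = (1/(-118 - 36) - 31331) - 640*148² = (1/(-154) - 31331) - 640*21904 = (-1/154 - 31331) - 14018560 = -4824975/154 - 14018560 = -2163683215/154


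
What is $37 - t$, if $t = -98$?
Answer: $135$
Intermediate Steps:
$37 - t = 37 - -98 = 37 + 98 = 135$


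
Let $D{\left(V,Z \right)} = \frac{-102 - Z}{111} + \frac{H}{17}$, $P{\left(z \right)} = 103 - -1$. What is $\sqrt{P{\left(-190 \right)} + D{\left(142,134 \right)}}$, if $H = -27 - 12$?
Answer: $\frac{\sqrt{354580509}}{1887} \approx 9.979$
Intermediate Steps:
$H = -39$
$P{\left(z \right)} = 104$ ($P{\left(z \right)} = 103 + 1 = 104$)
$D{\left(V,Z \right)} = - \frac{2021}{629} - \frac{Z}{111}$ ($D{\left(V,Z \right)} = \frac{-102 - Z}{111} - \frac{39}{17} = \left(-102 - Z\right) \frac{1}{111} - \frac{39}{17} = \left(- \frac{34}{37} - \frac{Z}{111}\right) - \frac{39}{17} = - \frac{2021}{629} - \frac{Z}{111}$)
$\sqrt{P{\left(-190 \right)} + D{\left(142,134 \right)}} = \sqrt{104 - \frac{8341}{1887}} = \sqrt{\frac{187907}{1887}} = \frac{\sqrt{354580509}}{1887}$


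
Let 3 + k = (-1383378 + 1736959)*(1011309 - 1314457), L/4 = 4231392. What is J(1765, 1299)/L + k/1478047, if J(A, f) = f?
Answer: -604735722793516945/8338928335232 ≈ -72520.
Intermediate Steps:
L = 16925568 (L = 4*4231392 = 16925568)
k = -107187372991 (k = -3 + (-1383378 + 1736959)*(1011309 - 1314457) = -3 + 353581*(-303148) = -3 - 107187372988 = -107187372991)
J(1765, 1299)/L + k/1478047 = 1299/16925568 - 107187372991/1478047 = 1299*(1/16925568) - 107187372991*1/1478047 = 433/5641856 - 107187372991/1478047 = -604735722793516945/8338928335232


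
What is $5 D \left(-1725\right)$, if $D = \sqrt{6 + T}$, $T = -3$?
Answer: $- 8625 \sqrt{3} \approx -14939.0$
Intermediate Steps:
$D = \sqrt{3}$ ($D = \sqrt{6 - 3} = \sqrt{3} \approx 1.732$)
$5 D \left(-1725\right) = 5 \sqrt{3} \left(-1725\right) = - 8625 \sqrt{3}$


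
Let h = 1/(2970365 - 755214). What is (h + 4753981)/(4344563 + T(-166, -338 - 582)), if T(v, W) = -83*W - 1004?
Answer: 10530785766132/9790787992769 ≈ 1.0756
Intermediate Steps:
h = 1/2215151 ≈ 4.5144e-7
T(v, W) = -1004 - 83*W
(h + 4753981)/(4344563 + T(-166, -338 - 582)) = (1/2215151 + 4753981)/(4344563 + (-1004 - 83*(-338 - 582))) = 10530785766132/(2215151*(4344563 + (-1004 - 83*(-920)))) = 10530785766132/(2215151*(4344563 + (-1004 + 76360))) = 10530785766132/(2215151*(4344563 + 75356)) = (10530785766132/2215151)/4419919 = (10530785766132/2215151)*(1/4419919) = 10530785766132/9790787992769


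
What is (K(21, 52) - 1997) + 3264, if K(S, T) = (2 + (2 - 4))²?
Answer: 1267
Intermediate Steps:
K(S, T) = 0 (K(S, T) = (2 - 2)² = 0² = 0)
(K(21, 52) - 1997) + 3264 = (0 - 1997) + 3264 = -1997 + 3264 = 1267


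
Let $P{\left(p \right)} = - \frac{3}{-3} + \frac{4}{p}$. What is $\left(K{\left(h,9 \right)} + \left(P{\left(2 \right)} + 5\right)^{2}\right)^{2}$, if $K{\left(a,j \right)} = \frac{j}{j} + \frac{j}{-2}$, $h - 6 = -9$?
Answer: $\frac{14641}{4} \approx 3660.3$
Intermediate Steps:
$h = -3$ ($h = 6 - 9 = -3$)
$P{\left(p \right)} = 1 + \frac{4}{p}$ ($P{\left(p \right)} = \left(-3\right) \left(- \frac{1}{3}\right) + \frac{4}{p} = 1 + \frac{4}{p}$)
$K{\left(a,j \right)} = 1 - \frac{j}{2}$ ($K{\left(a,j \right)} = 1 + j \left(- \frac{1}{2}\right) = 1 - \frac{j}{2}$)
$\left(K{\left(h,9 \right)} + \left(P{\left(2 \right)} + 5\right)^{2}\right)^{2} = \left(\left(1 - \frac{9}{2}\right) + \left(\frac{4 + 2}{2} + 5\right)^{2}\right)^{2} = \left(\left(1 - \frac{9}{2}\right) + \left(\frac{1}{2} \cdot 6 + 5\right)^{2}\right)^{2} = \left(- \frac{7}{2} + \left(3 + 5\right)^{2}\right)^{2} = \left(- \frac{7}{2} + 8^{2}\right)^{2} = \left(- \frac{7}{2} + 64\right)^{2} = \left(\frac{121}{2}\right)^{2} = \frac{14641}{4}$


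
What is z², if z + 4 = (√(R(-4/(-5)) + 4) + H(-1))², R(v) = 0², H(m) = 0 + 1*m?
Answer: 9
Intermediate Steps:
H(m) = m (H(m) = 0 + m = m)
R(v) = 0
z = -3 (z = -4 + (√(0 + 4) - 1)² = -4 + (√4 - 1)² = -4 + (2 - 1)² = -4 + 1² = -4 + 1 = -3)
z² = (-3)² = 9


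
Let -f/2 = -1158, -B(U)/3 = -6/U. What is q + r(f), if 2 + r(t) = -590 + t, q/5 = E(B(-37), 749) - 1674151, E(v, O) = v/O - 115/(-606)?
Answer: -140550143517983/16794078 ≈ -8.3690e+6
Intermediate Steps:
B(U) = 18/U (B(U) = -(-18)/U = 18/U)
E(v, O) = 115/606 + v/O (E(v, O) = v/O - 115*(-1/606) = v/O + 115/606 = 115/606 + v/O)
f = 2316 (f = -2*(-1158) = 2316)
q = -140579096508455/16794078 (q = 5*((115/606 + (18/(-37))/749) - 1674151) = 5*((115/606 + (18*(-1/37))*(1/749)) - 1674151) = 5*((115/606 - 18/37*1/749) - 1674151) = 5*((115/606 - 18/27713) - 1674151) = 5*(3176087/16794078 - 1674151) = 5*(-28115819301691/16794078) = -140579096508455/16794078 ≈ -8.3708e+6)
r(t) = -592 + t (r(t) = -2 + (-590 + t) = -592 + t)
q + r(f) = -140579096508455/16794078 + (-592 + 2316) = -140579096508455/16794078 + 1724 = -140550143517983/16794078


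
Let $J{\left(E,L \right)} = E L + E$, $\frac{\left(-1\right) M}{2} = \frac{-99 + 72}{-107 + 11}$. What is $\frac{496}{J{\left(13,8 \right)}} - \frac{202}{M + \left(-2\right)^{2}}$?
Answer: $- \frac{350864}{6435} \approx -54.524$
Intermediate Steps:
$M = - \frac{9}{16}$ ($M = - 2 \frac{-99 + 72}{-107 + 11} = - 2 \left(- \frac{27}{-96}\right) = - 2 \left(\left(-27\right) \left(- \frac{1}{96}\right)\right) = \left(-2\right) \frac{9}{32} = - \frac{9}{16} \approx -0.5625$)
$J{\left(E,L \right)} = E + E L$
$\frac{496}{J{\left(13,8 \right)}} - \frac{202}{M + \left(-2\right)^{2}} = \frac{496}{13 \left(1 + 8\right)} - \frac{202}{- \frac{9}{16} + \left(-2\right)^{2}} = \frac{496}{13 \cdot 9} - \frac{202}{- \frac{9}{16} + 4} = \frac{496}{117} - \frac{202}{\frac{55}{16}} = 496 \cdot \frac{1}{117} - \frac{3232}{55} = \frac{496}{117} - \frac{3232}{55} = - \frac{350864}{6435}$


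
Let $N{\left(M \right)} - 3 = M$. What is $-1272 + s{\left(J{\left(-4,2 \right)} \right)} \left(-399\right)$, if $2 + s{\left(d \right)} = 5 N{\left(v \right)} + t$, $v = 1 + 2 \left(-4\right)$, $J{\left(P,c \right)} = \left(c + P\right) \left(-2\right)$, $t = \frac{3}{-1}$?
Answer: $8703$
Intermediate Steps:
$t = -3$ ($t = 3 \left(-1\right) = -3$)
$J{\left(P,c \right)} = - 2 P - 2 c$ ($J{\left(P,c \right)} = \left(P + c\right) \left(-2\right) = - 2 P - 2 c$)
$v = -7$ ($v = 1 - 8 = -7$)
$N{\left(M \right)} = 3 + M$
$s{\left(d \right)} = -25$ ($s{\left(d \right)} = -2 + \left(5 \left(3 - 7\right) - 3\right) = -2 + \left(5 \left(-4\right) - 3\right) = -2 - 23 = -25$)
$-1272 + s{\left(J{\left(-4,2 \right)} \right)} \left(-399\right) = -1272 - -9975 = -1272 + 9975 = 8703$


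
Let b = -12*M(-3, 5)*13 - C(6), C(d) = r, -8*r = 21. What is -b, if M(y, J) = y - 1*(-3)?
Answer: -21/8 ≈ -2.6250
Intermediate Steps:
M(y, J) = 3 + y (M(y, J) = y + 3 = 3 + y)
r = -21/8 (r = -1/8*21 = -21/8 ≈ -2.6250)
C(d) = -21/8
b = 21/8 (b = -12*(3 - 3)*13 - 1*(-21/8) = -12*0*13 + 21/8 = 0*13 + 21/8 = 0 + 21/8 = 21/8 ≈ 2.6250)
-b = -1*21/8 = -21/8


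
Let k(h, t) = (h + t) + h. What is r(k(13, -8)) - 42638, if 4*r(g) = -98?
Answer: -85325/2 ≈ -42663.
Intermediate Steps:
k(h, t) = t + 2*h
r(g) = -49/2 (r(g) = (1/4)*(-98) = -49/2)
r(k(13, -8)) - 42638 = -49/2 - 42638 = -85325/2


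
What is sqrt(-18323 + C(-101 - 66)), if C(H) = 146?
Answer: I*sqrt(18177) ≈ 134.82*I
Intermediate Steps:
sqrt(-18323 + C(-101 - 66)) = sqrt(-18323 + 146) = sqrt(-18177) = I*sqrt(18177)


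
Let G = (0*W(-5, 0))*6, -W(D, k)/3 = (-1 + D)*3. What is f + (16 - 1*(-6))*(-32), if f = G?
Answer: -704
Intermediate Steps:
W(D, k) = 9 - 9*D (W(D, k) = -3*(-1 + D)*3 = -3*(-3 + 3*D) = 9 - 9*D)
G = 0 (G = (0*(9 - 9*(-5)))*6 = (0*(9 + 45))*6 = (0*54)*6 = 0*6 = 0)
f = 0
f + (16 - 1*(-6))*(-32) = 0 + (16 - 1*(-6))*(-32) = 0 + (16 + 6)*(-32) = 0 + 22*(-32) = 0 - 704 = -704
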